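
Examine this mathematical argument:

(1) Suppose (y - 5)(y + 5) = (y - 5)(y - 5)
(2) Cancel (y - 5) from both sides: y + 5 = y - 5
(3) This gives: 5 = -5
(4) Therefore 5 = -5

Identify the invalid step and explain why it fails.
Step 2: Cancel (y - 5) from both sides: y + 5 = y - 5

Step 2 cancels (y - 5) from both sides. This is only valid if (y - 5) ≠ 0, i.e., y ≠ 5. When y = 5, both sides equal zero regardless of the other factors. The correct approach requires considering y = 5 as a separate case.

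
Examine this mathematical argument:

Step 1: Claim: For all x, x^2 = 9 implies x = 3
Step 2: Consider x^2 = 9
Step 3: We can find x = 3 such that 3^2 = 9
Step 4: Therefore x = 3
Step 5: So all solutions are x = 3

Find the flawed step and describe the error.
Step 4: Therefore x = 3

Step 4 incorrectly concludes that x = 3 is the only solution. The proof shows that x = 3 is A solution (existence), but does not show it is the ONLY solution (uniqueness). In fact, x = -3 is also a solution since (-3)^2 = 9. Finding one solution doesn't prove there are no others.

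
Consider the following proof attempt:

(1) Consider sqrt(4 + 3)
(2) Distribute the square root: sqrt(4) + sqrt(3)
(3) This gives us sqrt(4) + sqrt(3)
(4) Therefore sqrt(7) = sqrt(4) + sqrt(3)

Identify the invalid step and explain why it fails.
Step 2: Distribute the square root: sqrt(4) + sqrt(3)

Step 2 incorrectly 'distributes' the square root over addition. The square root function does not distribute: sqrt(a + b) ≠ sqrt(a) + sqrt(b). In fact, sqrt(4 + 3) = sqrt(7) ≈ 2.6458, while sqrt(4) + sqrt(3) ≈ 3.7321.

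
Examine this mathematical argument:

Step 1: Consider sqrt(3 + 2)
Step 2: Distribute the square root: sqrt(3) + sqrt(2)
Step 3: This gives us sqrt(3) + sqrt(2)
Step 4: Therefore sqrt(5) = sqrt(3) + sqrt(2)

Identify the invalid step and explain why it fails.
Step 2: Distribute the square root: sqrt(3) + sqrt(2)

Step 2 incorrectly 'distributes' the square root over addition. The square root function does not distribute: sqrt(a + b) ≠ sqrt(a) + sqrt(b). In fact, sqrt(3 + 2) = sqrt(5) ≈ 2.2361, while sqrt(3) + sqrt(2) ≈ 3.1463.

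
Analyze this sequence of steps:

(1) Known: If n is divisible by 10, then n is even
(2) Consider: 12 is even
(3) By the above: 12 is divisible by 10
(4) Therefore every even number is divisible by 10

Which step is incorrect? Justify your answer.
Step 3: By the above: 12 is divisible by 10

Step 3 commits the fallacy of affirming the consequent. The known fact 'divisible by 10 → even' does NOT imply 'even → divisible by 10'. That would be the converse, which is false. For example, 12 is even but 12 ÷ 10 = 1.20, which is not an integer.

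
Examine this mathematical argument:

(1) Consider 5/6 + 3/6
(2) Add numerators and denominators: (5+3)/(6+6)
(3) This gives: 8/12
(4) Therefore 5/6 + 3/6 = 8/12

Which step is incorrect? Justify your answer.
Step 2: Add numerators and denominators: (5+3)/(6+6)

Step 2 incorrectly adds fractions by separately adding numerators and denominators. This is wrong. The correct method requires a common denominator: 5/6 + 3/6 = (5×6 + 3×6)/(6×6) = 48/36 = 4/3. The method used gives 8/12, which is different.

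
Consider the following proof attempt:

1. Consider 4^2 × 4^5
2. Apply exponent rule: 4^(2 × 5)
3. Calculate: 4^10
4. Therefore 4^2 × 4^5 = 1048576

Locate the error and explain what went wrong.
Step 2: Apply exponent rule: 4^(2 × 5)

Step 2 incorrectly states that a^b × a^c = a^(b×c). The correct rule is a^b × a^c = a^(b+c). The actual value is 4^2 × 4^5 = 4^7 = 16384, not 4^10 = 1048576.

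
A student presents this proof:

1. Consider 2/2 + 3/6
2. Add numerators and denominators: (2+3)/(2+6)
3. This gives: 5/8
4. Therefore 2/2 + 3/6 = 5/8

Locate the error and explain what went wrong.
Step 2: Add numerators and denominators: (2+3)/(2+6)

Step 2 incorrectly adds fractions by separately adding numerators and denominators. This is wrong. The correct method requires a common denominator: 2/2 + 3/6 = (2×6 + 3×2)/(2×6) = 18/12 = 3/2. The method used gives 5/8, which is different.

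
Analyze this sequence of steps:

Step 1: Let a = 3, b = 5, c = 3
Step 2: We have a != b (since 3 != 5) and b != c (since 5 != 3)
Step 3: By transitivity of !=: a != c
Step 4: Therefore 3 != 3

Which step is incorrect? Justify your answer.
Step 3: By transitivity of !=: a != c

Step 3 incorrectly applies transitivity to the '!=' relation. Transitivity states: if a R b and b R c, then a R c. However, '!=' is not transitive. Counterexample: 3 != 5 and 5 != 3, but 3 = 3 (both equal 3). Transitivity holds for relations like <, <=, =, but not for !=.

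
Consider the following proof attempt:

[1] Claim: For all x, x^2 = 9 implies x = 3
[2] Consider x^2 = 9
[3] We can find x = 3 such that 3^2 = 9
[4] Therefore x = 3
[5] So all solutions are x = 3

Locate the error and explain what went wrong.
Step 4: Therefore x = 3

Step 4 incorrectly concludes that x = 3 is the only solution. The proof shows that x = 3 is A solution (existence), but does not show it is the ONLY solution (uniqueness). In fact, x = -3 is also a solution since (-3)^2 = 9. Finding one solution doesn't prove there are no others.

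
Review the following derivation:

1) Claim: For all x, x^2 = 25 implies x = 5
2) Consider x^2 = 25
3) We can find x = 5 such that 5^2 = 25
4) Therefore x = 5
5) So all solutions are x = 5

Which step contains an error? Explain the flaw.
Step 4: Therefore x = 5

Step 4 incorrectly concludes that x = 5 is the only solution. The proof shows that x = 5 is A solution (existence), but does not show it is the ONLY solution (uniqueness). In fact, x = -5 is also a solution since (-5)^2 = 25. Finding one solution doesn't prove there are no others.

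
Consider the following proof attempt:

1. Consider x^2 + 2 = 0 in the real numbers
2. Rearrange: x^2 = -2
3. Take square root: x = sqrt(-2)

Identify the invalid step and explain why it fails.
Step 3: Take square root: x = sqrt(-2)

Step 3 takes the square root of -2, which is negative. In the real number system, the square root of a negative number is undefined. The equation x^2 + 2 = 0 has no real solutions. Square roots of negative numbers only exist in the complex numbers.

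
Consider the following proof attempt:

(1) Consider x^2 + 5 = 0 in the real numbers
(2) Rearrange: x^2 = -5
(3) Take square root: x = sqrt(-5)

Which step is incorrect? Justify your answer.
Step 3: Take square root: x = sqrt(-5)

Step 3 takes the square root of -5, which is negative. In the real number system, the square root of a negative number is undefined. The equation x^2 + 5 = 0 has no real solutions. Square roots of negative numbers only exist in the complex numbers.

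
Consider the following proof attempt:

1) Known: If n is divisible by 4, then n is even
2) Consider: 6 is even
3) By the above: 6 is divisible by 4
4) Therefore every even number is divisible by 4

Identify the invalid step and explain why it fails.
Step 3: By the above: 6 is divisible by 4

Step 3 commits the fallacy of affirming the consequent. The known fact 'divisible by 4 → even' does NOT imply 'even → divisible by 4'. That would be the converse, which is false. For example, 6 is even but 6 ÷ 4 = 1.50, which is not an integer.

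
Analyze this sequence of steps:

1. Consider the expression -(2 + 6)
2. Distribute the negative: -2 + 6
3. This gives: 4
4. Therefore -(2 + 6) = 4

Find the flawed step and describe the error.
Step 2: Distribute the negative: -2 + 6

Step 2 incorrectly distributes the negative sign. The correct distribution is -(2 + 6) = -2 - 6 = -8. The negative must be applied to both terms, not just the first. The error treats -(2 + 6) as -2 + 6, which equals 4 instead of -8.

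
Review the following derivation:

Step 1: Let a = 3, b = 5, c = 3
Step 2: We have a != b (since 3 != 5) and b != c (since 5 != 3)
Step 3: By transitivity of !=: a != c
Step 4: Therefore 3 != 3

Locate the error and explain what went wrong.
Step 3: By transitivity of !=: a != c

Step 3 incorrectly applies transitivity to the '!=' relation. Transitivity states: if a R b and b R c, then a R c. However, '!=' is not transitive. Counterexample: 3 != 5 and 5 != 3, but 3 = 3 (both equal 3). Transitivity holds for relations like <, <=, =, but not for !=.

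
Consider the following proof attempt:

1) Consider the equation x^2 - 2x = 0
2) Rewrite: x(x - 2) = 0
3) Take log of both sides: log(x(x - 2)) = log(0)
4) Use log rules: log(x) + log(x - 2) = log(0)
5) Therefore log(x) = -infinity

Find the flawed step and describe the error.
Step 3: Take log of both sides: log(x(x - 2)) = log(0)

Step 3 takes the logarithm of both sides, resulting in log(0) on the right side. The logarithm is only defined for positive numbers; log(0) is undefined (approaches negative infinity). This operation is invalid.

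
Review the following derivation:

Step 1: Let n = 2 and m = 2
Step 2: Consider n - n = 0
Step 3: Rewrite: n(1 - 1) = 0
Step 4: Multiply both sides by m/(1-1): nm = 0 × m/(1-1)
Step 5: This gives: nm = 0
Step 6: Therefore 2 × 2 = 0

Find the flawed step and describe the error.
Step 4: Multiply both sides by m/(1-1): nm = 0 × m/(1-1)

Step 4 multiplies both sides by m/(1-1). However, 1-1 = 0, so this is multiplication by m/0, which is undefined. We cannot multiply by an undefined expression.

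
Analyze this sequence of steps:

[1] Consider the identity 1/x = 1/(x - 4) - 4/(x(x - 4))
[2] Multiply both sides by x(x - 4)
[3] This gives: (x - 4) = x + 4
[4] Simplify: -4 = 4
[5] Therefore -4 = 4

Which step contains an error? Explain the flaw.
Step 3: This gives: (x - 4) = x + 4

Step 3 makes a sign error when clearing denominators. Multiplying -4/(x(x - 4)) by x(x - 4) gives -4, not +4. The correct result is (x - 4) = x - 4, which is trivially true, not (x - 4) = x + 4. (Step 1 is a valid identity: 1/(x - 4) - 4/(x(x - 4)) = (x - 4)/(x(x - 4)) = 1/x.)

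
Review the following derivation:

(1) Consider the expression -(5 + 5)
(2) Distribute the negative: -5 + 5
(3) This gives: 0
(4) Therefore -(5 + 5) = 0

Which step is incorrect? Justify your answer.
Step 2: Distribute the negative: -5 + 5

Step 2 incorrectly distributes the negative sign. The correct distribution is -(5 + 5) = -5 - 5 = -10. The negative must be applied to both terms, not just the first. The error treats -(5 + 5) as -5 + 5, which equals 0 instead of -10.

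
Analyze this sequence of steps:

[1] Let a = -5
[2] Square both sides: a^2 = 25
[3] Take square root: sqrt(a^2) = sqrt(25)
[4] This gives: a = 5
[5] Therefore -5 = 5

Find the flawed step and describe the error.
Step 4: This gives: a = 5

Step 4 incorrectly states that sqrt(a^2) = a. The correct identity is sqrt(a^2) = |a|. Since a = -5 < 0, we have sqrt(a^2) = |-5| = 5, not a = -5.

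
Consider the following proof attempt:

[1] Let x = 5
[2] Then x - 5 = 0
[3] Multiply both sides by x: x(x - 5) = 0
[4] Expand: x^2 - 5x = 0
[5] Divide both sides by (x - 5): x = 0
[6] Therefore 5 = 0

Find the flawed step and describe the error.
Step 5: Divide both sides by (x - 5): x = 0

Step 5 divides both sides by (x - 5). However, since x = 5, we have (x - 5) = 0. Division by zero is undefined, making this step invalid.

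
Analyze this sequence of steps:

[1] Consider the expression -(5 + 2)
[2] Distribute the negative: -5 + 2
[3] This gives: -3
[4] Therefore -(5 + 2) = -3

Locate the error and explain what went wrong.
Step 2: Distribute the negative: -5 + 2

Step 2 incorrectly distributes the negative sign. The correct distribution is -(5 + 2) = -5 - 2 = -7. The negative must be applied to both terms, not just the first. The error treats -(5 + 2) as -5 + 2, which equals -3 instead of -7.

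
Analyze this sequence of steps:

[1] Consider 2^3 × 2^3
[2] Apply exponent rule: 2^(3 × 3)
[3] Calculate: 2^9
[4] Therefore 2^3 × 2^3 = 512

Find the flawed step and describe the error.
Step 2: Apply exponent rule: 2^(3 × 3)

Step 2 incorrectly states that a^b × a^c = a^(b×c). The correct rule is a^b × a^c = a^(b+c). The actual value is 2^3 × 2^3 = 2^6 = 64, not 2^9 = 512.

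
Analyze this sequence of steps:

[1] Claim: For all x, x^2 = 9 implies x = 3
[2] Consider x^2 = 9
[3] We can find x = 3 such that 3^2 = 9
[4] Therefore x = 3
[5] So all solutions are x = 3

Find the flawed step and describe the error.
Step 4: Therefore x = 3

Step 4 incorrectly concludes that x = 3 is the only solution. The proof shows that x = 3 is A solution (existence), but does not show it is the ONLY solution (uniqueness). In fact, x = -3 is also a solution since (-3)^2 = 9. Finding one solution doesn't prove there are no others.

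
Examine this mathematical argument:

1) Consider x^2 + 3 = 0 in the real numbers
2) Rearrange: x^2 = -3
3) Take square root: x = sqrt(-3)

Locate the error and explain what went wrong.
Step 3: Take square root: x = sqrt(-3)

Step 3 takes the square root of -3, which is negative. In the real number system, the square root of a negative number is undefined. The equation x^2 + 3 = 0 has no real solutions. Square roots of negative numbers only exist in the complex numbers.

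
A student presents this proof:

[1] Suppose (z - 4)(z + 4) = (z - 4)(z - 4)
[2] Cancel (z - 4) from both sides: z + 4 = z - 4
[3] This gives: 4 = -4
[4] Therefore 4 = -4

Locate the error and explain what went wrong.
Step 2: Cancel (z - 4) from both sides: z + 4 = z - 4

Step 2 cancels (z - 4) from both sides. This is only valid if (z - 4) ≠ 0, i.e., z ≠ 4. When z = 4, both sides equal zero regardless of the other factors. The correct approach requires considering z = 4 as a separate case.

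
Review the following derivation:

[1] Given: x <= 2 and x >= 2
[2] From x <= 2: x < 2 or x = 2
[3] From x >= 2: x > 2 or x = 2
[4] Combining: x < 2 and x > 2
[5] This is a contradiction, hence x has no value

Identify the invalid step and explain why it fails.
Step 4: Combining: x < 2 and x > 2

Step 4 incorrectly combines the conditions. From x <= 2 and x >= 2, the intersection is x = 2. The error treats the 'or' cases as 'and' requirements. The correct conclusion is that x = 2 is the unique solution, not that no solution exists.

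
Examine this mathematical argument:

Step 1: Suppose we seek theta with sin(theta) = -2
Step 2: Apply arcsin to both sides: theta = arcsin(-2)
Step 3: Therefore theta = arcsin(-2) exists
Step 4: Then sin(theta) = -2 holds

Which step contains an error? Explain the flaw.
Step 2: Apply arcsin to both sides: theta = arcsin(-2)

Step 2 applies arcsin to -2. However, arcsin(x) is only defined for x in [-1, 1] because sin(theta) can only produce values in that range. Since |-2| > 1, arcsin(-2) is undefined. There is no angle whose sine equals -2.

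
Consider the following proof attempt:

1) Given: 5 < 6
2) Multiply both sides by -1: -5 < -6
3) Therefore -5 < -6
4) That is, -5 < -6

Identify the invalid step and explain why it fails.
Step 2: Multiply both sides by -1: -5 < -6

Step 2 multiplies both sides by -1 but fails to reverse the inequality sign. When multiplying (or dividing) an inequality by a negative number, the direction must be reversed. Since 5 < 6, we should get -5 > -6, i.e., -5 > -6.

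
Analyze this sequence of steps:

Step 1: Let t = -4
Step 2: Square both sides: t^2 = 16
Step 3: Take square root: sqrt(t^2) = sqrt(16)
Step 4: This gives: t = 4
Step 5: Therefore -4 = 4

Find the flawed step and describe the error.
Step 4: This gives: t = 4

Step 4 incorrectly states that sqrt(t^2) = t. The correct identity is sqrt(t^2) = |t|. Since t = -4 < 0, we have sqrt(t^2) = |-4| = 4, not t = -4.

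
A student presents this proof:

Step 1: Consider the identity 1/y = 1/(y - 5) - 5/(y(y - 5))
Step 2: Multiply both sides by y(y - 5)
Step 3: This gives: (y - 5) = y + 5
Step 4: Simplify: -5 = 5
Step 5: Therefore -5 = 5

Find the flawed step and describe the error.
Step 3: This gives: (y - 5) = y + 5

Step 3 makes a sign error when clearing denominators. Multiplying -5/(y(y - 5)) by y(y - 5) gives -5, not +5. The correct result is (y - 5) = y - 5, which is trivially true, not (y - 5) = y + 5. (Step 1 is a valid identity: 1/(y - 5) - 5/(y(y - 5)) = (y - 5)/(y(y - 5)) = 1/y.)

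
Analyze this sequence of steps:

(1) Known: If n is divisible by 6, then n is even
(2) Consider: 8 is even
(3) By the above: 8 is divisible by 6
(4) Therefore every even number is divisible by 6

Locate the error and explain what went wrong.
Step 3: By the above: 8 is divisible by 6

Step 3 commits the fallacy of affirming the consequent. The known fact 'divisible by 6 → even' does NOT imply 'even → divisible by 6'. That would be the converse, which is false. For example, 8 is even but 8 ÷ 6 = 1.33, which is not an integer.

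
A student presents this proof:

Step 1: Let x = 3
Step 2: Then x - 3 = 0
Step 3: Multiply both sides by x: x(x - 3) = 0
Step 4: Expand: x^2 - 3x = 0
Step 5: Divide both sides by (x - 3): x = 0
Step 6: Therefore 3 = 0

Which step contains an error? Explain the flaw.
Step 5: Divide both sides by (x - 3): x = 0

Step 5 divides both sides by (x - 3). However, since x = 3, we have (x - 3) = 0. Division by zero is undefined, making this step invalid.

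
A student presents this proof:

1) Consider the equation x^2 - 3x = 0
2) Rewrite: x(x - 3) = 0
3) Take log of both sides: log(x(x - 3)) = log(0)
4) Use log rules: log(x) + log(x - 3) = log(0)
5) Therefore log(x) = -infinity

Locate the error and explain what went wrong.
Step 3: Take log of both sides: log(x(x - 3)) = log(0)

Step 3 takes the logarithm of both sides, resulting in log(0) on the right side. The logarithm is only defined for positive numbers; log(0) is undefined (approaches negative infinity). This operation is invalid.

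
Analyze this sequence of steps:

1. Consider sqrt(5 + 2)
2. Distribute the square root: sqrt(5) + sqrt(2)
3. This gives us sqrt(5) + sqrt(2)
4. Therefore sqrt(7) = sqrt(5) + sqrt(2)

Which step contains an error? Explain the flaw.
Step 2: Distribute the square root: sqrt(5) + sqrt(2)

Step 2 incorrectly 'distributes' the square root over addition. The square root function does not distribute: sqrt(a + b) ≠ sqrt(a) + sqrt(b). In fact, sqrt(5 + 2) = sqrt(7) ≈ 2.6458, while sqrt(5) + sqrt(2) ≈ 3.6503.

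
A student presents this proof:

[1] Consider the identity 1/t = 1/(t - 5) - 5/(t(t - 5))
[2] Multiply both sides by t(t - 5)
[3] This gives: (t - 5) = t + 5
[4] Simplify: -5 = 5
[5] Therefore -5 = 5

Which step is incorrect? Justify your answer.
Step 3: This gives: (t - 5) = t + 5

Step 3 makes a sign error when clearing denominators. Multiplying -5/(t(t - 5)) by t(t - 5) gives -5, not +5. The correct result is (t - 5) = t - 5, which is trivially true, not (t - 5) = t + 5. (Step 1 is a valid identity: 1/(t - 5) - 5/(t(t - 5)) = (t - 5)/(t(t - 5)) = 1/t.)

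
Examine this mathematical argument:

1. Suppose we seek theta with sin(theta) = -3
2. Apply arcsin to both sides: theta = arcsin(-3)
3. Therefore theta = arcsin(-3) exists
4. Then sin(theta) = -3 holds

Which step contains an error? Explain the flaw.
Step 2: Apply arcsin to both sides: theta = arcsin(-3)

Step 2 applies arcsin to -3. However, arcsin(x) is only defined for x in [-1, 1] because sin(theta) can only produce values in that range. Since |-3| > 1, arcsin(-3) is undefined. There is no angle whose sine equals -3.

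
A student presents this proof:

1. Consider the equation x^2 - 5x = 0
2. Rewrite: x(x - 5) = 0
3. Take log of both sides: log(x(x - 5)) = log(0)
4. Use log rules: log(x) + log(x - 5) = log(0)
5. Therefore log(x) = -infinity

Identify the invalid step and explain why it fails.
Step 3: Take log of both sides: log(x(x - 5)) = log(0)

Step 3 takes the logarithm of both sides, resulting in log(0) on the right side. The logarithm is only defined for positive numbers; log(0) is undefined (approaches negative infinity). This operation is invalid.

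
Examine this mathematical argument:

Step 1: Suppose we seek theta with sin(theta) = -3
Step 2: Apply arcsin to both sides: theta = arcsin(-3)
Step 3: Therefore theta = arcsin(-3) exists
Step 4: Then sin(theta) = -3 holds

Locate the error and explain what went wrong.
Step 2: Apply arcsin to both sides: theta = arcsin(-3)

Step 2 applies arcsin to -3. However, arcsin(x) is only defined for x in [-1, 1] because sin(theta) can only produce values in that range. Since |-3| > 1, arcsin(-3) is undefined. There is no angle whose sine equals -3.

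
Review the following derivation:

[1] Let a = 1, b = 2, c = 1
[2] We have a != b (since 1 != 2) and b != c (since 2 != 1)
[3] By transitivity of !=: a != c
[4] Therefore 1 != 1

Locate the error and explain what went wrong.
Step 3: By transitivity of !=: a != c

Step 3 incorrectly applies transitivity to the '!=' relation. Transitivity states: if a R b and b R c, then a R c. However, '!=' is not transitive. Counterexample: 1 != 2 and 2 != 1, but 1 = 1 (both equal 1). Transitivity holds for relations like <, <=, =, but not for !=.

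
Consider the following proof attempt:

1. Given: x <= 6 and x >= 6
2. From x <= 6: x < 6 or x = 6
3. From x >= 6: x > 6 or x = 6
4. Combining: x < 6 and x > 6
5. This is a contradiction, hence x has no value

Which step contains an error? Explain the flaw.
Step 4: Combining: x < 6 and x > 6

Step 4 incorrectly combines the conditions. From x <= 6 and x >= 6, the intersection is x = 6. The error treats the 'or' cases as 'and' requirements. The correct conclusion is that x = 6 is the unique solution, not that no solution exists.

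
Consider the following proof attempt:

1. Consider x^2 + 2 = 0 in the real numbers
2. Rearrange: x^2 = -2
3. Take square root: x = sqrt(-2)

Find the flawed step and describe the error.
Step 3: Take square root: x = sqrt(-2)

Step 3 takes the square root of -2, which is negative. In the real number system, the square root of a negative number is undefined. The equation x^2 + 2 = 0 has no real solutions. Square roots of negative numbers only exist in the complex numbers.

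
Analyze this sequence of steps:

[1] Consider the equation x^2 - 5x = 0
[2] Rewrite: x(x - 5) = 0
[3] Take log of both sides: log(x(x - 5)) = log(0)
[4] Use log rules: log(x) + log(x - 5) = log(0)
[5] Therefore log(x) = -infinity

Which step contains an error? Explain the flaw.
Step 3: Take log of both sides: log(x(x - 5)) = log(0)

Step 3 takes the logarithm of both sides, resulting in log(0) on the right side. The logarithm is only defined for positive numbers; log(0) is undefined (approaches negative infinity). This operation is invalid.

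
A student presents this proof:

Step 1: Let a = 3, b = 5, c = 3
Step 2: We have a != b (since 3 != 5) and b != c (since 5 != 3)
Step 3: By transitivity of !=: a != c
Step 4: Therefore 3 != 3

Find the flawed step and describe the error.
Step 3: By transitivity of !=: a != c

Step 3 incorrectly applies transitivity to the '!=' relation. Transitivity states: if a R b and b R c, then a R c. However, '!=' is not transitive. Counterexample: 3 != 5 and 5 != 3, but 3 = 3 (both equal 3). Transitivity holds for relations like <, <=, =, but not for !=.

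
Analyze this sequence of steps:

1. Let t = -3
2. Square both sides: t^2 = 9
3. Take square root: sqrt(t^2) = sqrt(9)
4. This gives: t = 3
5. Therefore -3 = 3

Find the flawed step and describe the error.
Step 4: This gives: t = 3

Step 4 incorrectly states that sqrt(t^2) = t. The correct identity is sqrt(t^2) = |t|. Since t = -3 < 0, we have sqrt(t^2) = |-3| = 3, not t = -3.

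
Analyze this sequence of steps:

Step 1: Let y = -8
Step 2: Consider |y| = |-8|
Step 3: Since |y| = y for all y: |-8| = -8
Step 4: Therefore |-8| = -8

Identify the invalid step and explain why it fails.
Step 3: Since |y| = y for all y: |-8| = -8

Step 3 incorrectly states that |y| = y for all y. The correct definition is |y| = y when y >= 0, and |y| = -y when y < 0. Since -8 < 0, we have |-8| = -(-8) = 8, not -8.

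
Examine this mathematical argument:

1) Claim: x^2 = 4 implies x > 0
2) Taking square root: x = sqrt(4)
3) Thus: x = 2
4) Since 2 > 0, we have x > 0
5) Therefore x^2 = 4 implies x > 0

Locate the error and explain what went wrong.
Step 2: Taking square root: x = sqrt(4)

Step 2 takes the square root and assumes the positive root only. The equation x^2 = 4 actually has two solutions: x = 2 and x = -2. The proof silently assumes x > 0 without justification, then uses this assumption to conclude x > 0, which is circular. The counterexample x = -2 shows the claim is false.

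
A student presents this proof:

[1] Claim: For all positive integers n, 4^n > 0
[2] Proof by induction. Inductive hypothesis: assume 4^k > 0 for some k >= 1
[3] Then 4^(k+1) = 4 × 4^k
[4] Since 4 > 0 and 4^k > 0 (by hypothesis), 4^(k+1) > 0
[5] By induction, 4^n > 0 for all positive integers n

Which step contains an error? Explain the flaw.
Step 5: By induction, 4^n > 0 for all positive integers n

Step 5 concludes the proof by induction, but no base case was ever established. A valid induction proof requires: (1) a base case proving 4^1 > 0, and (2) an inductive step showing IF 4^k > 0 THEN 4^(k+1) > 0. Steps 2-4 correctly establish the inductive step, but without the base case the conclusion in step 5 does not follow.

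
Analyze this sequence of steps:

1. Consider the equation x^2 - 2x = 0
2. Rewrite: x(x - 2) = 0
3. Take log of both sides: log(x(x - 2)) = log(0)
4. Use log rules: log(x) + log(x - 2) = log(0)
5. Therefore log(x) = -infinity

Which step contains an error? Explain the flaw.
Step 3: Take log of both sides: log(x(x - 2)) = log(0)

Step 3 takes the logarithm of both sides, resulting in log(0) on the right side. The logarithm is only defined for positive numbers; log(0) is undefined (approaches negative infinity). This operation is invalid.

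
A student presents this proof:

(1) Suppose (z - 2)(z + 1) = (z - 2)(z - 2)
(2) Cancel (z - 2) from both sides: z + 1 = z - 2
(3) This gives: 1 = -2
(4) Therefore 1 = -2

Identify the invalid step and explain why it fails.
Step 2: Cancel (z - 2) from both sides: z + 1 = z - 2

Step 2 cancels (z - 2) from both sides. This is only valid if (z - 2) ≠ 0, i.e., z ≠ 2. When z = 2, both sides equal zero regardless of the other factors. The correct approach requires considering z = 2 as a separate case.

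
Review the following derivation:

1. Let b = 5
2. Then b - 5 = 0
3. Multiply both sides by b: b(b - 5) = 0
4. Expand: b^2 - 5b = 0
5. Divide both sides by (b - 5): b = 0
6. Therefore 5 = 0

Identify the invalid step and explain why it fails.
Step 5: Divide both sides by (b - 5): b = 0

Step 5 divides both sides by (b - 5). However, since b = 5, we have (b - 5) = 0. Division by zero is undefined, making this step invalid.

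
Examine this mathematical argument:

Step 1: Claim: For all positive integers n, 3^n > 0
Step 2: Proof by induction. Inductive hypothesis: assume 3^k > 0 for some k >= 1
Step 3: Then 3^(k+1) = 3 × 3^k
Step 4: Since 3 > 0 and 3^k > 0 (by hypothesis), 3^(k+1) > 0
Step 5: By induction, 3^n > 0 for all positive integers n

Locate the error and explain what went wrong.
Step 5: By induction, 3^n > 0 for all positive integers n

Step 5 concludes the proof by induction, but no base case was ever established. A valid induction proof requires: (1) a base case proving 3^1 > 0, and (2) an inductive step showing IF 3^k > 0 THEN 3^(k+1) > 0. Steps 2-4 correctly establish the inductive step, but without the base case the conclusion in step 5 does not follow.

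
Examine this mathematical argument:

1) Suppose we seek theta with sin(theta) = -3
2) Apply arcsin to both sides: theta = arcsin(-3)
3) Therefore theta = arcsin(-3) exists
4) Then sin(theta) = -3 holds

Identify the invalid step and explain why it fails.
Step 2: Apply arcsin to both sides: theta = arcsin(-3)

Step 2 applies arcsin to -3. However, arcsin(x) is only defined for x in [-1, 1] because sin(theta) can only produce values in that range. Since |-3| > 1, arcsin(-3) is undefined. There is no angle whose sine equals -3.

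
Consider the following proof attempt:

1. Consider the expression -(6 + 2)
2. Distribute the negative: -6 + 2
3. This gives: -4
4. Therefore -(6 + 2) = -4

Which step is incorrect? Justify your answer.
Step 2: Distribute the negative: -6 + 2

Step 2 incorrectly distributes the negative sign. The correct distribution is -(6 + 2) = -6 - 2 = -8. The negative must be applied to both terms, not just the first. The error treats -(6 + 2) as -6 + 2, which equals -4 instead of -8.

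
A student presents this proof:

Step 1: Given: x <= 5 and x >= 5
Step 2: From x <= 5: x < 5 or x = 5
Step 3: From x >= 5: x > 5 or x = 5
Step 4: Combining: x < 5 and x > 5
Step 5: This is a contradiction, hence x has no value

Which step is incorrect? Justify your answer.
Step 4: Combining: x < 5 and x > 5

Step 4 incorrectly combines the conditions. From x <= 5 and x >= 5, the intersection is x = 5. The error treats the 'or' cases as 'and' requirements. The correct conclusion is that x = 5 is the unique solution, not that no solution exists.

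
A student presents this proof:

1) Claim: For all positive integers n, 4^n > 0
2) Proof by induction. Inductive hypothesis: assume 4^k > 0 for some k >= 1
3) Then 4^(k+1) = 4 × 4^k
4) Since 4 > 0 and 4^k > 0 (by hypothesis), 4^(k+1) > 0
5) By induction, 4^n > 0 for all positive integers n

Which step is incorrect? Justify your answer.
Step 5: By induction, 4^n > 0 for all positive integers n

Step 5 concludes the proof by induction, but no base case was ever established. A valid induction proof requires: (1) a base case proving 4^1 > 0, and (2) an inductive step showing IF 4^k > 0 THEN 4^(k+1) > 0. Steps 2-4 correctly establish the inductive step, but without the base case the conclusion in step 5 does not follow.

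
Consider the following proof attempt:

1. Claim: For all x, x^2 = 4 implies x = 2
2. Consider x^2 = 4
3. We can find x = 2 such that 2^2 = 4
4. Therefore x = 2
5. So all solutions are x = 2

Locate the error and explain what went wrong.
Step 4: Therefore x = 2

Step 4 incorrectly concludes that x = 2 is the only solution. The proof shows that x = 2 is A solution (existence), but does not show it is the ONLY solution (uniqueness). In fact, x = -2 is also a solution since (-2)^2 = 4. Finding one solution doesn't prove there are no others.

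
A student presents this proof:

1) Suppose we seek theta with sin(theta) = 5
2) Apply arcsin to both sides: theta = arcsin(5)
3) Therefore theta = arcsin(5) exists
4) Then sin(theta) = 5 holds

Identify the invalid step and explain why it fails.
Step 2: Apply arcsin to both sides: theta = arcsin(5)

Step 2 applies arcsin to 5. However, arcsin(x) is only defined for x in [-1, 1] because sin(theta) can only produce values in that range. Since |5| > 1, arcsin(5) is undefined. There is no angle whose sine equals 5.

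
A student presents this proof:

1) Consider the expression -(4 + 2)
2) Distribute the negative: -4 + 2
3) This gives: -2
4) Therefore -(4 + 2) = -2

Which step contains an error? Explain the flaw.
Step 2: Distribute the negative: -4 + 2

Step 2 incorrectly distributes the negative sign. The correct distribution is -(4 + 2) = -4 - 2 = -6. The negative must be applied to both terms, not just the first. The error treats -(4 + 2) as -4 + 2, which equals -2 instead of -6.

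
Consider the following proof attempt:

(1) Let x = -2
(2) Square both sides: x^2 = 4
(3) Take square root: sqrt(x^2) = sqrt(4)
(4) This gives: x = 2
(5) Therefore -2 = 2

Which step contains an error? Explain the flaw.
Step 4: This gives: x = 2

Step 4 incorrectly states that sqrt(x^2) = x. The correct identity is sqrt(x^2) = |x|. Since x = -2 < 0, we have sqrt(x^2) = |-2| = 2, not x = -2.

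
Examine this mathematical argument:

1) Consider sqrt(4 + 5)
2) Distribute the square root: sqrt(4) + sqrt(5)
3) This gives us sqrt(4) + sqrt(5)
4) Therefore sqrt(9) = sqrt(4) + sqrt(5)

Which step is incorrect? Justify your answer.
Step 2: Distribute the square root: sqrt(4) + sqrt(5)

Step 2 incorrectly 'distributes' the square root over addition. The square root function does not distribute: sqrt(a + b) ≠ sqrt(a) + sqrt(b). In fact, sqrt(4 + 5) = sqrt(9) ≈ 3.0000, while sqrt(4) + sqrt(5) ≈ 4.2361.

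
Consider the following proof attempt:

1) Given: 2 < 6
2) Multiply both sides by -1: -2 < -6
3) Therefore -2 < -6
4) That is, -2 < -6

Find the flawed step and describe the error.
Step 2: Multiply both sides by -1: -2 < -6

Step 2 multiplies both sides by -1 but fails to reverse the inequality sign. When multiplying (or dividing) an inequality by a negative number, the direction must be reversed. Since 2 < 6, we should get -2 > -6, i.e., -2 > -6.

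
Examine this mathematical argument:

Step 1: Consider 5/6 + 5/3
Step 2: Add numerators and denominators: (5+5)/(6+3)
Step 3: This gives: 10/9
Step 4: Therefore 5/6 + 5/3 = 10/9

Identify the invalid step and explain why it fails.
Step 2: Add numerators and denominators: (5+5)/(6+3)

Step 2 incorrectly adds fractions by separately adding numerators and denominators. This is wrong. The correct method requires a common denominator: 5/6 + 5/3 = (5×3 + 5×6)/(6×3) = 45/18 = 5/2. The method used gives 10/9, which is different.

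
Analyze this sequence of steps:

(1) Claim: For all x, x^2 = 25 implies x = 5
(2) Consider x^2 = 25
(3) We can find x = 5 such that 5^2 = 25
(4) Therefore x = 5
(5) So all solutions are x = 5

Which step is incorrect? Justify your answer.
Step 4: Therefore x = 5

Step 4 incorrectly concludes that x = 5 is the only solution. The proof shows that x = 5 is A solution (existence), but does not show it is the ONLY solution (uniqueness). In fact, x = -5 is also a solution since (-5)^2 = 25. Finding one solution doesn't prove there are no others.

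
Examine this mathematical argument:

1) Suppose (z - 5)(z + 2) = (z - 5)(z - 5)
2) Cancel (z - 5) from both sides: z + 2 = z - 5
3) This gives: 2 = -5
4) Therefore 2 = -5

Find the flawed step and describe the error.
Step 2: Cancel (z - 5) from both sides: z + 2 = z - 5

Step 2 cancels (z - 5) from both sides. This is only valid if (z - 5) ≠ 0, i.e., z ≠ 5. When z = 5, both sides equal zero regardless of the other factors. The correct approach requires considering z = 5 as a separate case.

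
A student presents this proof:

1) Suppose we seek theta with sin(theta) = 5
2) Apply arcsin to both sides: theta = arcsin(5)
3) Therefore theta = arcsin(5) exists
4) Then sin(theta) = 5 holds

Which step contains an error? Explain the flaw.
Step 2: Apply arcsin to both sides: theta = arcsin(5)

Step 2 applies arcsin to 5. However, arcsin(x) is only defined for x in [-1, 1] because sin(theta) can only produce values in that range. Since |5| > 1, arcsin(5) is undefined. There is no angle whose sine equals 5.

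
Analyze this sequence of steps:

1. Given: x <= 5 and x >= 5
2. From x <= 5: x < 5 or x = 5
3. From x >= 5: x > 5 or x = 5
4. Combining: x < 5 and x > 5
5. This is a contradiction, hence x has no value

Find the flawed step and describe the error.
Step 4: Combining: x < 5 and x > 5

Step 4 incorrectly combines the conditions. From x <= 5 and x >= 5, the intersection is x = 5. The error treats the 'or' cases as 'and' requirements. The correct conclusion is that x = 5 is the unique solution, not that no solution exists.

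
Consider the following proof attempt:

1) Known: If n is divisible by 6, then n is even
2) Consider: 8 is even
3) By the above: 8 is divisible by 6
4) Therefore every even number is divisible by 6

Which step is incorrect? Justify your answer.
Step 3: By the above: 8 is divisible by 6

Step 3 commits the fallacy of affirming the consequent. The known fact 'divisible by 6 → even' does NOT imply 'even → divisible by 6'. That would be the converse, which is false. For example, 8 is even but 8 ÷ 6 = 1.33, which is not an integer.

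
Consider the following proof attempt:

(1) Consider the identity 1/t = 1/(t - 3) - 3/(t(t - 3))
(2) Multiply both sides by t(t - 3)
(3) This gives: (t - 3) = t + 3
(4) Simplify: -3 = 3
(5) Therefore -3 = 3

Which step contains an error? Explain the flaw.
Step 3: This gives: (t - 3) = t + 3

Step 3 makes a sign error when clearing denominators. Multiplying -3/(t(t - 3)) by t(t - 3) gives -3, not +3. The correct result is (t - 3) = t - 3, which is trivially true, not (t - 3) = t + 3. (Step 1 is a valid identity: 1/(t - 3) - 3/(t(t - 3)) = (t - 3)/(t(t - 3)) = 1/t.)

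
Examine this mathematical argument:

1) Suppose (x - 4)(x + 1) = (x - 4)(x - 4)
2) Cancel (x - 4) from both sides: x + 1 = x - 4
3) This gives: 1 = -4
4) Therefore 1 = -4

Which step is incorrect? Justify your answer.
Step 2: Cancel (x - 4) from both sides: x + 1 = x - 4

Step 2 cancels (x - 4) from both sides. This is only valid if (x - 4) ≠ 0, i.e., x ≠ 4. When x = 4, both sides equal zero regardless of the other factors. The correct approach requires considering x = 4 as a separate case.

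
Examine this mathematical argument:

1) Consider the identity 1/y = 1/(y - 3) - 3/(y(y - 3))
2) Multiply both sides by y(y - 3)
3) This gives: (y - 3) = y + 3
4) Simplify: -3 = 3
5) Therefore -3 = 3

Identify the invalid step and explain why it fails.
Step 3: This gives: (y - 3) = y + 3

Step 3 makes a sign error when clearing denominators. Multiplying -3/(y(y - 3)) by y(y - 3) gives -3, not +3. The correct result is (y - 3) = y - 3, which is trivially true, not (y - 3) = y + 3. (Step 1 is a valid identity: 1/(y - 3) - 3/(y(y - 3)) = (y - 3)/(y(y - 3)) = 1/y.)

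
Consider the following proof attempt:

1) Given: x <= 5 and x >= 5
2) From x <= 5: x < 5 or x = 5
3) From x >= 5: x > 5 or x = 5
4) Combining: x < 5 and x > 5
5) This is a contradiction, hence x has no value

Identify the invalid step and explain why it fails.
Step 4: Combining: x < 5 and x > 5

Step 4 incorrectly combines the conditions. From x <= 5 and x >= 5, the intersection is x = 5. The error treats the 'or' cases as 'and' requirements. The correct conclusion is that x = 5 is the unique solution, not that no solution exists.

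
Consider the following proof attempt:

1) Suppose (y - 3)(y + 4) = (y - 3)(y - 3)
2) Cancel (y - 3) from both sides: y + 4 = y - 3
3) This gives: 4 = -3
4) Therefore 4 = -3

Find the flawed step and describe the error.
Step 2: Cancel (y - 3) from both sides: y + 4 = y - 3

Step 2 cancels (y - 3) from both sides. This is only valid if (y - 3) ≠ 0, i.e., y ≠ 3. When y = 3, both sides equal zero regardless of the other factors. The correct approach requires considering y = 3 as a separate case.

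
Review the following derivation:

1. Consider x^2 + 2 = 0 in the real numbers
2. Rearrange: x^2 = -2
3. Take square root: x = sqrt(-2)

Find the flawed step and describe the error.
Step 3: Take square root: x = sqrt(-2)

Step 3 takes the square root of -2, which is negative. In the real number system, the square root of a negative number is undefined. The equation x^2 + 2 = 0 has no real solutions. Square roots of negative numbers only exist in the complex numbers.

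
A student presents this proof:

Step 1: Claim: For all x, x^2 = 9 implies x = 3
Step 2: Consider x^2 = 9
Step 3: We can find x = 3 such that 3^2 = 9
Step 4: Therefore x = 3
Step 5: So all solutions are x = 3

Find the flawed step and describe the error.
Step 4: Therefore x = 3

Step 4 incorrectly concludes that x = 3 is the only solution. The proof shows that x = 3 is A solution (existence), but does not show it is the ONLY solution (uniqueness). In fact, x = -3 is also a solution since (-3)^2 = 9. Finding one solution doesn't prove there are no others.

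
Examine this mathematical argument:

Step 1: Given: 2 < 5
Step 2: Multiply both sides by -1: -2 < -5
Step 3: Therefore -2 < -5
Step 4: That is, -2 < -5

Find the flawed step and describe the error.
Step 2: Multiply both sides by -1: -2 < -5

Step 2 multiplies both sides by -1 but fails to reverse the inequality sign. When multiplying (or dividing) an inequality by a negative number, the direction must be reversed. Since 2 < 5, we should get -2 > -5, i.e., -2 > -5.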